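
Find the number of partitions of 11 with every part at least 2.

14

The partitions of 11 that satisfy the conditions:
11
9, 2
8, 3
7, 4
7, 2, 2
6, 5
6, 3, 2
5, 4, 2
5, 3, 3
5, 2, 2, 2
4, 4, 3
4, 3, 2, 2
3, 3, 3, 2
3, 2, 2, 2, 2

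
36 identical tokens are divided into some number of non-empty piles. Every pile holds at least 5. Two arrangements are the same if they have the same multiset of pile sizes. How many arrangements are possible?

Systematic enumeration (by largest part, then next-largest, …) yields 176.

176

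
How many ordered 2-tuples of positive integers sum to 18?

A composition of 18 into 2 positive parts is chosen by placing 1 dividers among the 17 gaps between 18 units: C(17,1) = 17.

17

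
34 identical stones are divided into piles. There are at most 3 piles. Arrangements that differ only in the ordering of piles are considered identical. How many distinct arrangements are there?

There are 114 such partitions.

114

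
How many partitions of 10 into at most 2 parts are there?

6

Listing the qualifying partitions of 10:
10
9,1
8,2
7,3
6,4
5,5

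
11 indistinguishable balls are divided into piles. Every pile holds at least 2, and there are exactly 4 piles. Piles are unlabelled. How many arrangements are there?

Enumerating:
5, 2, 2, 2
4, 3, 2, 2
3, 3, 3, 2

3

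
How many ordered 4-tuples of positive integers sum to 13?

220

A composition of 13 into 4 positive parts is chosen by placing 3 dividers among the 12 gaps between 13 units: C(12,3) = 220.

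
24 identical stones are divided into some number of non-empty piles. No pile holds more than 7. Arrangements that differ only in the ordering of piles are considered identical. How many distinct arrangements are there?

Systematic enumeration (by largest part, then next-largest, …) yields 733.

733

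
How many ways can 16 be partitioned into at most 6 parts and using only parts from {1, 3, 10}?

Enumerating:
10+3+3
10+3+1+1+1
3+3+3+3+3+1
That's 3 in total.

3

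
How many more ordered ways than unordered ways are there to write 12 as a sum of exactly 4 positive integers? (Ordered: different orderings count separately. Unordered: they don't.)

150

Ordered (compositions into 4 parts): C(11,3) = 165.
Partitions of 12 into exactly 4 parts: 15.
Difference: 165 − 15 = 150.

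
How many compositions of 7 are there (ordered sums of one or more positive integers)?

There are 6 gaps and each independently is a cut or not, giving 2^6 = 64.

64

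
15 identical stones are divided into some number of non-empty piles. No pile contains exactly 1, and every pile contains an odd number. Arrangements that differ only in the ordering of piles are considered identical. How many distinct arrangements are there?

The partitions of 15 that satisfy the conditions:
15
9 + 3 + 3
7 + 5 + 3
5 + 5 + 5
3 + 3 + 3 + 3 + 3

5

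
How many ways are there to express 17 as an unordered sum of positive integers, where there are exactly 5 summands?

47

A partial list (first 12 by largest part):
1,1,1,1,13
1,1,1,2,12
1,1,1,3,11
1,1,2,2,11
1,1,1,4,10
1,1,2,3,10
1,2,2,2,10
1,1,1,5,9
1,1,2,4,9
1,1,3,3,9
1,2,2,3,9
2,2,2,2,9
…and 35 more, for 47 total.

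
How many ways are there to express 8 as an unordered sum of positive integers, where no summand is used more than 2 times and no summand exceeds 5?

Enumerating:
3, 5
1, 2, 5
4, 4
1, 3, 4
2, 2, 4
1, 1, 2, 4
2, 3, 3
1, 1, 3, 3
1, 2, 2, 3
That's 9 in total.

9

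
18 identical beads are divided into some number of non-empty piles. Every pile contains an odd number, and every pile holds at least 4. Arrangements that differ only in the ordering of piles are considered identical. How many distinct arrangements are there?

3

Enumerating:
13 + 5
11 + 7
9 + 9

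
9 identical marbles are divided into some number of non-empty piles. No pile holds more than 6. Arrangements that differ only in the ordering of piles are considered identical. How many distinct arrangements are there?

A partial list (first 12 by largest part):
3+6
1+2+6
1+1+1+6
4+5
1+3+5
2+2+5
1+1+2+5
1+1+1+1+5
1+4+4
2+3+4
1+1+3+4
1+2+2+4
…and 14 more, for 26 total.

26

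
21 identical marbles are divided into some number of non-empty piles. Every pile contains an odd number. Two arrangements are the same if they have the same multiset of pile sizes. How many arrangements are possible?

Counting exhaustively, 76 partitions satisfy the conditions.

76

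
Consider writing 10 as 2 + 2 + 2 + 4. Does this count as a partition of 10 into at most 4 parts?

Yes

The parts sum to 10, and the condition 'there are at most 4 summands' holds.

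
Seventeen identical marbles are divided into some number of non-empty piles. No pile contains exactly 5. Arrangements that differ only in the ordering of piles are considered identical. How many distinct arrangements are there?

Systematic enumeration (by largest part, then next-largest, …) yields 220.

220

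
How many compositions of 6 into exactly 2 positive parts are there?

5

Place 1 bars in the 5 internal gaps of a row of 6 dots: C(5,1) = 5.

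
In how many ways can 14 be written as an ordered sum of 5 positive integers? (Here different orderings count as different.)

715

Place 4 bars in the 13 internal gaps of a row of 14 dots: C(13,4) = 715.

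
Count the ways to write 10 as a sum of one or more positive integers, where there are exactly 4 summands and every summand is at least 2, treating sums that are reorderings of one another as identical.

2

The partitions of 10 that satisfy the conditions:
4+2+2+2
3+3+2+2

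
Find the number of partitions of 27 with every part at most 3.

Counting exhaustively, 75 partitions satisfy the conditions.

75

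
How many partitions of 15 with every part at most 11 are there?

169

There are 169 such partitions.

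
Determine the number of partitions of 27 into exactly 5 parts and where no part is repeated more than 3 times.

249

Counting exhaustively, 249 partitions satisfy the conditions.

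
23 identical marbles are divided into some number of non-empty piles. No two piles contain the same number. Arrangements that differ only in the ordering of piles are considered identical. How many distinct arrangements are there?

104

Systematic enumeration (by largest part, then next-largest, …) yields 104.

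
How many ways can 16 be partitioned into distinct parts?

32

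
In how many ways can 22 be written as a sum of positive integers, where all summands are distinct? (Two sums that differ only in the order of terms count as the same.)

89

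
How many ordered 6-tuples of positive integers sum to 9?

56

A composition of 9 into 6 positive parts is chosen by placing 5 dividers among the 8 gaps between 9 units: C(8,5) = 56.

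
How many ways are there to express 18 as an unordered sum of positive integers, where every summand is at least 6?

6

The partitions of 18 that satisfy the conditions:
18
12,6
11,7
10,8
9,9
6,6,6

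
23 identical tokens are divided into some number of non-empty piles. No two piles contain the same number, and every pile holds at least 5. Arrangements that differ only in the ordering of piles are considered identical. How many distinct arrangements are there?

13

Listing the qualifying partitions of 23:
23
5,18
6,17
7,16
8,15
9,14
10,13
11,12
5,6,12
5,7,11
5,8,10
6,7,10
6,8,9
That's 13 in total.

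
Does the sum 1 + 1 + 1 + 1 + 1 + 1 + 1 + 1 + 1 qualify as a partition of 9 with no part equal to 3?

Yes

The parts sum to 9, and the condition 'no summand equals 3' holds.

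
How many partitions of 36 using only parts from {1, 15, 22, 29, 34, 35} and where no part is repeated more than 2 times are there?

Enumerating:
35+1
34+1+1
Counting gives 2.

2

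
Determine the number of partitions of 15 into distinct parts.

There are too many to list fully; the first 12 (by largest part) are:
15
14+1
13+2
12+3
12+2+1
11+4
11+3+1
10+5
10+4+1
10+3+2
9+6
9+5+1
…and 15 more, for 27 total.

27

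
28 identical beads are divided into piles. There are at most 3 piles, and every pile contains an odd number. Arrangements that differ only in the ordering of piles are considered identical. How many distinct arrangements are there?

7

The partitions of 28 that satisfy the conditions:
1, 27
3, 25
5, 23
7, 21
9, 19
11, 17
13, 15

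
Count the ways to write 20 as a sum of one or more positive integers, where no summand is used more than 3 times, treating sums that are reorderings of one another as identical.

Direct enumeration gives 320 partitions.

320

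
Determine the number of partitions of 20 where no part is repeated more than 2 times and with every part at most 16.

196

Counting exhaustively, 196 partitions satisfy the conditions.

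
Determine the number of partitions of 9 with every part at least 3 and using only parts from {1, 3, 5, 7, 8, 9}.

They are:
9
3 + 3 + 3

2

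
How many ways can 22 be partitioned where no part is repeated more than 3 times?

Counting exhaustively, 484 partitions satisfy the conditions.

484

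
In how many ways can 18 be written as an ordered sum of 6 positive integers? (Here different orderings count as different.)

6188

A composition of 18 into 6 positive parts is chosen by placing 5 dividers among the 17 gaps between 18 units: C(17,5) = 6188.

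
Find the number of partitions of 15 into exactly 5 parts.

30

There are too many to list fully; the first 12 (by largest part) are:
11 + 1 + 1 + 1 + 1
10 + 2 + 1 + 1 + 1
9 + 3 + 1 + 1 + 1
9 + 2 + 2 + 1 + 1
8 + 4 + 1 + 1 + 1
8 + 3 + 2 + 1 + 1
8 + 2 + 2 + 2 + 1
7 + 5 + 1 + 1 + 1
7 + 4 + 2 + 1 + 1
7 + 3 + 3 + 1 + 1
7 + 3 + 2 + 2 + 1
7 + 2 + 2 + 2 + 2
…and 18 more, for 30 total.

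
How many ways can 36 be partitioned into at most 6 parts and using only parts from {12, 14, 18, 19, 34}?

2

Enumerating:
18, 18
12, 12, 12
Counting gives 2.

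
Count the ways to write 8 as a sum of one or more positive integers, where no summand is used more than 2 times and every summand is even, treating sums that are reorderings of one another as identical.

4

The partitions of 8 that satisfy the conditions:
8
6+2
4+4
4+2+2
Counting gives 4.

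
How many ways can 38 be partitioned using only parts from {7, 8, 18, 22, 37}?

2

Listing the qualifying partitions of 38:
22+8+8
8+8+8+7+7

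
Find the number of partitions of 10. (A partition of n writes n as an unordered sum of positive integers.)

There are too many to list fully; the first 12 (by largest part) are:
10
1+9
2+8
1+1+8
3+7
1+2+7
1+1+1+7
4+6
1+3+6
2+2+6
1+1+2+6
1+1+1+1+6
…and 30 more, for 42 total.

42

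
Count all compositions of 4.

There are 3 gaps and each independently is a cut or not, giving 2^3 = 8.

8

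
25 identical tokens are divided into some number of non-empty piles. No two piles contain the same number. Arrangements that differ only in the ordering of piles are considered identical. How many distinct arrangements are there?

142

Systematic enumeration (by largest part, then next-largest, …) yields 142.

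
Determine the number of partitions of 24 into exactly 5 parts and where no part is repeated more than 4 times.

164

Enumerating by decreasing first part gives 164 partitions in all.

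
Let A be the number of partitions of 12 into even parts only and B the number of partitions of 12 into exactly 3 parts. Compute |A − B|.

Partitions of 12 into even parts only: 11.
Partitions of 12 into exactly 3 parts: 12.
|11 − 12| = 1.

1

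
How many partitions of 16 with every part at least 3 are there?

21

They are:
16
3, 13
4, 12
5, 11
6, 10
3, 3, 10
7, 9
3, 4, 9
8, 8
3, 5, 8
4, 4, 8
3, 6, 7
4, 5, 7
3, 3, 3, 7
4, 6, 6
5, 5, 6
3, 3, 4, 6
3, 3, 5, 5
3, 4, 4, 5
4, 4, 4, 4
3, 3, 3, 3, 4
Counting gives 21.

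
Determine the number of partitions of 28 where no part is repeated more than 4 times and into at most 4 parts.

There are 249 such partitions.

249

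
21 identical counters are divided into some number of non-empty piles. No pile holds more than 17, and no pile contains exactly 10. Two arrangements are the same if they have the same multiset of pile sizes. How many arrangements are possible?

729

Enumerating by decreasing first part gives 729 partitions in all.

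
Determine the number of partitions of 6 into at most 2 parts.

Enumerating:
6
5, 1
4, 2
3, 3
Counting gives 4.

4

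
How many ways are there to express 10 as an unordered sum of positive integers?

A partial list (first 12 by largest part):
10
1+9
2+8
1+1+8
3+7
1+2+7
1+1+1+7
4+6
1+3+6
2+2+6
1+1+2+6
1+1+1+1+6
…and 30 more, for 42 total.

42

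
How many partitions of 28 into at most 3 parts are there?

There are 80 such partitions.

80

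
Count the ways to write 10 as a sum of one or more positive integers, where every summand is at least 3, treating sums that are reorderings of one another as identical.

5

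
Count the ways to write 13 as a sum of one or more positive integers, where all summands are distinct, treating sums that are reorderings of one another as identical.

18

They are:
13
12 + 1
11 + 2
10 + 3
10 + 2 + 1
9 + 4
9 + 3 + 1
8 + 5
8 + 4 + 1
8 + 3 + 2
7 + 6
7 + 5 + 1
7 + 4 + 2
7 + 3 + 2 + 1
6 + 5 + 2
6 + 4 + 3
6 + 4 + 2 + 1
5 + 4 + 3 + 1
Counting gives 18.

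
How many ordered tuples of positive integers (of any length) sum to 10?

512

Each of the 9 gaps between 10 units is either a break or not: 2^9 = 512.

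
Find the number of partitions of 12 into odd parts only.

15

Listing the qualifying partitions of 12:
1, 11
3, 9
1, 1, 1, 9
5, 7
1, 1, 3, 7
1, 1, 1, 1, 1, 7
1, 1, 5, 5
1, 3, 3, 5
1, 1, 1, 1, 3, 5
1, 1, 1, 1, 1, 1, 1, 5
3, 3, 3, 3
1, 1, 1, 3, 3, 3
1, 1, 1, 1, 1, 1, 3, 3
1, 1, 1, 1, 1, 1, 1, 1, 1, 3
1, 1, 1, 1, 1, 1, 1, 1, 1, 1, 1, 1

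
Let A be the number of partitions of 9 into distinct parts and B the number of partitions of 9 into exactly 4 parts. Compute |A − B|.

2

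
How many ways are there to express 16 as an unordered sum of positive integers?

Systematic enumeration (by largest part, then next-largest, …) yields 231.

231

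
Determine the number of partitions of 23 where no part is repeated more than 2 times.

There are 355 such partitions.

355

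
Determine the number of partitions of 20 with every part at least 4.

They are:
20
16+4
15+5
14+6
13+7
12+8
12+4+4
11+9
11+5+4
10+10
10+6+4
10+5+5
9+7+4
9+6+5
8+8+4
8+7+5
8+6+6
8+4+4+4
7+7+6
7+5+4+4
6+6+4+4
6+5+5+4
5+5+5+5
4+4+4+4+4

24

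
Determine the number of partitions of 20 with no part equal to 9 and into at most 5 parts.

Counting exhaustively, 165 partitions satisfy the conditions.

165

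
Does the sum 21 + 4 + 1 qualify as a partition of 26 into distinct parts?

Yes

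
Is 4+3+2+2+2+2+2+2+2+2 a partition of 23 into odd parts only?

No

The parts sum to 23, and the condition 'every summand is odd' is violated.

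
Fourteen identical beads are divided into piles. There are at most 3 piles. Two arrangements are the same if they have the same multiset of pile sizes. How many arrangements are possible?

24

The partitions of 14 that satisfy the conditions:
14
13,1
12,2
12,1,1
11,3
11,2,1
10,4
10,3,1
10,2,2
9,5
9,4,1
9,3,2
8,6
8,5,1
8,4,2
8,3,3
7,7
7,6,1
7,5,2
7,4,3
6,6,2
6,5,3
6,4,4
5,5,4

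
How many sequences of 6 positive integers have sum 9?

56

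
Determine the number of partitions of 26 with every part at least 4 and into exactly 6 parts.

2

The partitions of 26 that satisfy the conditions:
4+4+4+4+4+6
4+4+4+4+5+5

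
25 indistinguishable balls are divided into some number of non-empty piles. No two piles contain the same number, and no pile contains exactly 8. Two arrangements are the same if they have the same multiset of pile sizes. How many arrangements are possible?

111

There are 111 such partitions.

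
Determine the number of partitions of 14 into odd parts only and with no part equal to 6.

The partitions of 14 that satisfy the conditions:
13,1
11,3
11,1,1,1
9,5
9,3,1,1
9,1,1,1,1,1
7,7
7,5,1,1
7,3,3,1
7,3,1,1,1,1
7,1,1,1,1,1,1,1
5,5,3,1
5,5,1,1,1,1
5,3,3,3
5,3,3,1,1,1
5,3,1,1,1,1,1,1
5,1,1,1,1,1,1,1,1,1
3,3,3,3,1,1
3,3,3,1,1,1,1,1
3,3,1,1,1,1,1,1,1,1
3,1,1,1,1,1,1,1,1,1,1,1
1,1,1,1,1,1,1,1,1,1,1,1,1,1

22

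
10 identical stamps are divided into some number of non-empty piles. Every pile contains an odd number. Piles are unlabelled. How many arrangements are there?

Enumerating:
9+1
7+3
7+1+1+1
5+5
5+3+1+1
5+1+1+1+1+1
3+3+3+1
3+3+1+1+1+1
3+1+1+1+1+1+1+1
1+1+1+1+1+1+1+1+1+1
That's 10 in total.

10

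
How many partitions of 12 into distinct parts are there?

15

Enumerating:
12
11, 1
10, 2
9, 3
9, 2, 1
8, 4
8, 3, 1
7, 5
7, 4, 1
7, 3, 2
6, 5, 1
6, 4, 2
6, 3, 2, 1
5, 4, 3
5, 4, 2, 1
That's 15 in total.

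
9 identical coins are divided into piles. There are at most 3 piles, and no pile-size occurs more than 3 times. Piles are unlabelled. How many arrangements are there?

Listing the qualifying partitions of 9:
9
8 + 1
7 + 2
7 + 1 + 1
6 + 3
6 + 2 + 1
5 + 4
5 + 3 + 1
5 + 2 + 2
4 + 4 + 1
4 + 3 + 2
3 + 3 + 3

12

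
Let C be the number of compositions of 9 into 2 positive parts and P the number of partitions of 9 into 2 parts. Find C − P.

4

Ordered (compositions into 2 parts): C(8,1) = 8.
Unordered (partitions into 2 parts): 4.
Difference: 8 − 4 = 4.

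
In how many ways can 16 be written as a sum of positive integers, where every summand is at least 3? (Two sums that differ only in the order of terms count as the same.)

Enumerating:
16
13 + 3
12 + 4
11 + 5
10 + 6
10 + 3 + 3
9 + 7
9 + 4 + 3
8 + 8
8 + 5 + 3
8 + 4 + 4
7 + 6 + 3
7 + 5 + 4
7 + 3 + 3 + 3
6 + 6 + 4
6 + 5 + 5
6 + 4 + 3 + 3
5 + 5 + 3 + 3
5 + 4 + 4 + 3
4 + 4 + 4 + 4
4 + 3 + 3 + 3 + 3

21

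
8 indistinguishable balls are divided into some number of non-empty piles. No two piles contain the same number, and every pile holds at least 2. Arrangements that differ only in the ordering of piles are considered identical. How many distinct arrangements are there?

3

The partitions of 8 that satisfy the conditions:
8
6+2
5+3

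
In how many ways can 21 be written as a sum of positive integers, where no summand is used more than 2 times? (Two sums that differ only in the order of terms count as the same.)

243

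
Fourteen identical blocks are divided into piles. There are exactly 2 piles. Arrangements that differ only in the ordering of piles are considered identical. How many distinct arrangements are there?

7

The partitions of 14 that satisfy the conditions:
1+13
2+12
3+11
4+10
5+9
6+8
7+7
That's 7 in total.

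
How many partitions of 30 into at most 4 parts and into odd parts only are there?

There are too many to list fully; the first 12 (by largest part) are:
1 + 29
3 + 27
1 + 1 + 1 + 27
5 + 25
1 + 1 + 3 + 25
7 + 23
1 + 1 + 5 + 23
1 + 3 + 3 + 23
9 + 21
1 + 1 + 7 + 21
1 + 3 + 5 + 21
3 + 3 + 3 + 21
…and 35 more, for 47 total.

47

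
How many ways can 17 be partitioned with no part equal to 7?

255

Enumerating by decreasing first part gives 255 partitions in all.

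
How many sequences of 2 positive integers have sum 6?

5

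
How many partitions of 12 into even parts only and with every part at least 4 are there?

4

They are:
12
8+4
6+6
4+4+4
Counting gives 4.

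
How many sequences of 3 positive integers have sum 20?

171

A composition of 20 into 3 positive parts is chosen by placing 2 dividers among the 19 gaps between 20 units: C(19,2) = 171.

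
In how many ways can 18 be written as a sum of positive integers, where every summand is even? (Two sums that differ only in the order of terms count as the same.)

There are too many to list fully; the first 12 (by largest part) are:
18
16+2
14+4
14+2+2
12+6
12+4+2
12+2+2+2
10+8
10+6+2
10+4+4
10+4+2+2
10+2+2+2+2
…and 18 more, for 30 total.

30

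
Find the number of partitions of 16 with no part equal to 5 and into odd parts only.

20

The partitions of 16 that satisfy the conditions:
1, 15
3, 13
1, 1, 1, 13
1, 1, 3, 11
1, 1, 1, 1, 1, 11
7, 9
1, 3, 3, 9
1, 1, 1, 1, 3, 9
1, 1, 1, 1, 1, 1, 1, 9
1, 1, 7, 7
3, 3, 3, 7
1, 1, 1, 3, 3, 7
1, 1, 1, 1, 1, 1, 3, 7
1, 1, 1, 1, 1, 1, 1, 1, 1, 7
1, 3, 3, 3, 3, 3
1, 1, 1, 1, 3, 3, 3, 3
1, 1, 1, 1, 1, 1, 1, 3, 3, 3
1, 1, 1, 1, 1, 1, 1, 1, 1, 1, 3, 3
1, 1, 1, 1, 1, 1, 1, 1, 1, 1, 1, 1, 1, 3
1, 1, 1, 1, 1, 1, 1, 1, 1, 1, 1, 1, 1, 1, 1, 1
Counting gives 20.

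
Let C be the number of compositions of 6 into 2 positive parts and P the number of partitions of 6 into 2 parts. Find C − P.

2

Ordered (compositions into 2 parts): C(5,1) = 5.
Unordered (partitions into 2 parts): 3.
Difference: 5 − 3 = 2.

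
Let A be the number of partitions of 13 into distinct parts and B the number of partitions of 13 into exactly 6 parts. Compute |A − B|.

Partitions of 13 into distinct parts: 18.
Partitions of 13 into exactly 6 parts: 14.
|18 − 14| = 4.

4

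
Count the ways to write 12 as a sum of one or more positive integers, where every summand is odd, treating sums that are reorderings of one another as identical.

15

The partitions of 12 that satisfy the conditions:
11,1
9,3
9,1,1,1
7,5
7,3,1,1
7,1,1,1,1,1
5,5,1,1
5,3,3,1
5,3,1,1,1,1
5,1,1,1,1,1,1,1
3,3,3,3
3,3,3,1,1,1
3,3,1,1,1,1,1,1
3,1,1,1,1,1,1,1,1,1
1,1,1,1,1,1,1,1,1,1,1,1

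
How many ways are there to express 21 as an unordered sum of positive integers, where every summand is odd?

There are 76 such partitions.

76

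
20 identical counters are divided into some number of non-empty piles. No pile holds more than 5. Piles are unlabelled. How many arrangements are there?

192

There are 192 such partitions.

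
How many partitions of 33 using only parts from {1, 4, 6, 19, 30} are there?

A partial list (first 12 by largest part):
1+1+1+30
1+1+6+6+19
4+4+6+19
1+1+1+1+4+6+19
1+1+1+1+1+1+1+1+6+19
1+1+4+4+4+19
1+1+1+1+1+1+4+4+19
1+1+1+1+1+1+1+1+1+1+4+19
1+1+1+1+1+1+1+1+1+1+1+1+1+1+19
1+1+1+6+6+6+6+6
1+4+4+6+6+6+6
1+1+1+1+1+4+6+6+6+6
…and 27 more, for 39 total.

39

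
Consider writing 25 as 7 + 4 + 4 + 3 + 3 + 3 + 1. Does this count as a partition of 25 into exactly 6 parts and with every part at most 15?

No

The parts sum to 25, and the condition 'there are exactly 6 summands' is violated.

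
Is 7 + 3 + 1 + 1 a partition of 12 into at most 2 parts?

No

The parts sum to 12, and the condition 'there are at most 2 summands' is violated.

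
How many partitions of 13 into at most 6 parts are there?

71

There are 71 such partitions.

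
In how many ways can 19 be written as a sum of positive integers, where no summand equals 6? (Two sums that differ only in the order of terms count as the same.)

389

Enumerating by decreasing first part gives 389 partitions in all.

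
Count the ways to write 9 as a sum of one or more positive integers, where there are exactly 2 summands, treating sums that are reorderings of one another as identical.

4

They are:
8, 1
7, 2
6, 3
5, 4
Counting gives 4.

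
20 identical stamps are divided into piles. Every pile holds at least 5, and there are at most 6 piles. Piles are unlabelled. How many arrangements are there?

They are:
20
15+5
14+6
13+7
12+8
11+9
10+10
10+5+5
9+6+5
8+7+5
8+6+6
7+7+6
5+5+5+5
Counting gives 13.

13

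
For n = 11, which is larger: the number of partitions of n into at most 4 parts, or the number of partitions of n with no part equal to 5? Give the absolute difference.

Partitions of 11 into at most 4 parts: 27.
Partitions of 11 with no part equal to 5: 45.
|27 − 45| = 18.

18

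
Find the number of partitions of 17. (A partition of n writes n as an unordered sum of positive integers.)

A full systematic count gives 297.

297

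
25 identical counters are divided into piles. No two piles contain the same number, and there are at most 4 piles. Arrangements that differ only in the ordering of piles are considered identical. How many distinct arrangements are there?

Direct enumeration gives 107 partitions.

107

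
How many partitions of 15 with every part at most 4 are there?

54

A partial list (first 12 by largest part):
4, 4, 4, 3
4, 4, 4, 2, 1
4, 4, 4, 1, 1, 1
4, 4, 3, 3, 1
4, 4, 3, 2, 2
4, 4, 3, 2, 1, 1
4, 4, 3, 1, 1, 1, 1
4, 4, 2, 2, 2, 1
4, 4, 2, 2, 1, 1, 1
4, 4, 2, 1, 1, 1, 1, 1
4, 4, 1, 1, 1, 1, 1, 1, 1
4, 3, 3, 3, 2
…and 42 more, for 54 total.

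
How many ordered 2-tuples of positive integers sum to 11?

A composition of 11 into 2 positive parts is chosen by placing 1 dividers among the 10 gaps between 11 units: C(10,1) = 10.

10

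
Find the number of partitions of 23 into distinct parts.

Enumerating by decreasing first part gives 104 partitions in all.

104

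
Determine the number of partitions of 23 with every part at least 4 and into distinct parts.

The partitions of 23 that satisfy the conditions:
23
19 + 4
18 + 5
17 + 6
16 + 7
15 + 8
14 + 9
14 + 5 + 4
13 + 10
13 + 6 + 4
12 + 11
12 + 7 + 4
12 + 6 + 5
11 + 8 + 4
11 + 7 + 5
10 + 9 + 4
10 + 8 + 5
10 + 7 + 6
9 + 8 + 6
8 + 6 + 5 + 4

20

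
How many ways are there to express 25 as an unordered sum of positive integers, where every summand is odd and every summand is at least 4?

7

The partitions of 25 that satisfy the conditions:
25
15+5+5
13+7+5
11+9+5
11+7+7
9+9+7
5+5+5+5+5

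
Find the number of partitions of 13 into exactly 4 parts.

They are:
1+1+1+10
1+1+2+9
1+1+3+8
1+2+2+8
1+1+4+7
1+2+3+7
2+2+2+7
1+1+5+6
1+2+4+6
1+3+3+6
2+2+3+6
1+2+5+5
1+3+4+5
2+2+4+5
2+3+3+5
1+4+4+4
2+3+4+4
3+3+3+4

18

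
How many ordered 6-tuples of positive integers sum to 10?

126

Equivalently, choose which 5 of the 9 gaps become plus signs: C(9,5) = 126.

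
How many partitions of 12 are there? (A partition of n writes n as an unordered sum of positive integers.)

77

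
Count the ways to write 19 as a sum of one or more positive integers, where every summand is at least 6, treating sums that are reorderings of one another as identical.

6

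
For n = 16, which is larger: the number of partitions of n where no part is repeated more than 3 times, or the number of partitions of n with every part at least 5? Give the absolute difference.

Partitions of 16 where no part is repeated more than 3 times: 132.
Partitions of 16 with every part at least 5: 6.
|132 − 6| = 126.

126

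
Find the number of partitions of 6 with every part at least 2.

They are:
6
4,2
3,3
2,2,2

4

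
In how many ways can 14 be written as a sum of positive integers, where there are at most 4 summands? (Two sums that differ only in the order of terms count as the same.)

47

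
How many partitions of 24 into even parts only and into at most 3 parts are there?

The partitions of 24 that satisfy the conditions:
24
2,22
4,20
2,2,20
6,18
2,4,18
8,16
2,6,16
4,4,16
10,14
2,8,14
4,6,14
12,12
2,10,12
4,8,12
6,6,12
4,10,10
6,8,10
8,8,8
That's 19 in total.

19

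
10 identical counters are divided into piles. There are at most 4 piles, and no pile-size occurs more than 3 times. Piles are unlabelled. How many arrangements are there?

23

Enumerating:
10
9 + 1
8 + 2
8 + 1 + 1
7 + 3
7 + 2 + 1
7 + 1 + 1 + 1
6 + 4
6 + 3 + 1
6 + 2 + 2
6 + 2 + 1 + 1
5 + 5
5 + 4 + 1
5 + 3 + 2
5 + 3 + 1 + 1
5 + 2 + 2 + 1
4 + 4 + 2
4 + 4 + 1 + 1
4 + 3 + 3
4 + 3 + 2 + 1
4 + 2 + 2 + 2
3 + 3 + 3 + 1
3 + 3 + 2 + 2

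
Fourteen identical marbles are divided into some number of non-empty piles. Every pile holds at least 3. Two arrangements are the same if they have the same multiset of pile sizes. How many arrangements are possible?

13

Listing the qualifying partitions of 14:
14
3+11
4+10
5+9
6+8
3+3+8
7+7
3+4+7
3+5+6
4+4+6
4+5+5
3+3+3+5
3+3+4+4
Counting gives 13.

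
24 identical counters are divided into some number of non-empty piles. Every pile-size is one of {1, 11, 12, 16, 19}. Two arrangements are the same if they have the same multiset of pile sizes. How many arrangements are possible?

8

Enumerating:
19+1+1+1+1+1
16+1+1+1+1+1+1+1+1
12+12
12+11+1
12+1+1+1+1+1+1+1+1+1+1+1+1
11+11+1+1
11+1+1+1+1+1+1+1+1+1+1+1+1+1
1+1+1+1+1+1+1+1+1+1+1+1+1+1+1+1+1+1+1+1+1+1+1+1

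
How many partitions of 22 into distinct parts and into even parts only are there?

Enumerating:
22
20,2
18,4
16,6
16,4,2
14,8
14,6,2
12,10
12,8,2
12,6,4
10,8,4
10,6,4,2

12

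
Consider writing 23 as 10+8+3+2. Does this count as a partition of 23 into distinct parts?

Yes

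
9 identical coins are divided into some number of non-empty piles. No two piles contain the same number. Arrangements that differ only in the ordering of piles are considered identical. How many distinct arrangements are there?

8

Listing the qualifying partitions of 9:
9
8+1
7+2
6+3
6+2+1
5+4
5+3+1
4+3+2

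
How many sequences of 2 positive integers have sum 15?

A composition of 15 into 2 positive parts is chosen by placing 1 dividers among the 14 gaps between 15 units: C(14,1) = 14.

14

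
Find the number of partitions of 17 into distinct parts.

There are too many to list fully; the first 12 (by largest part) are:
17
16,1
15,2
14,3
14,2,1
13,4
13,3,1
12,5
12,4,1
12,3,2
11,6
11,5,1
…and 26 more, for 38 total.

38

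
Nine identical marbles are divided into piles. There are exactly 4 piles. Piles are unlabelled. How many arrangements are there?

6

Listing the qualifying partitions of 9:
6 + 1 + 1 + 1
5 + 2 + 1 + 1
4 + 3 + 1 + 1
4 + 2 + 2 + 1
3 + 3 + 2 + 1
3 + 2 + 2 + 2
That's 6 in total.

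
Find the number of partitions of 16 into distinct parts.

There are too many to list fully; the first 12 (by largest part) are:
16
15,1
14,2
13,3
13,2,1
12,4
12,3,1
11,5
11,4,1
11,3,2
10,6
10,5,1
…and 20 more, for 32 total.

32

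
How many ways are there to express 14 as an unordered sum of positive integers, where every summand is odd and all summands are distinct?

Listing the qualifying partitions of 14:
13, 1
11, 3
9, 5

3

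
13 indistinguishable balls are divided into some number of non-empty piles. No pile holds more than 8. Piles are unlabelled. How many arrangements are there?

89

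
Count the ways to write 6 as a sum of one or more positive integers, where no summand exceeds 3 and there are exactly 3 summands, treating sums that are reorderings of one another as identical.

Enumerating:
1, 2, 3
2, 2, 2

2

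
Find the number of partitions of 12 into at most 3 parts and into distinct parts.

13

The partitions of 12 that satisfy the conditions:
12
1+11
2+10
3+9
1+2+9
4+8
1+3+8
5+7
1+4+7
2+3+7
1+5+6
2+4+6
3+4+5
That's 13 in total.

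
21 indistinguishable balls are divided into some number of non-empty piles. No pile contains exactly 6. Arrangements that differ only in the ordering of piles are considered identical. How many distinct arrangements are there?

Enumerating by decreasing first part gives 616 partitions in all.

616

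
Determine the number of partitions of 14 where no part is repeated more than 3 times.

Enumerating by decreasing first part gives 82 partitions in all.

82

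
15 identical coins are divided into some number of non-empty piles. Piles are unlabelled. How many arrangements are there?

176

A full systematic count gives 176.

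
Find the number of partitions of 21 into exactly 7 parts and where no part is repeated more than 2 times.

14

The partitions of 21 that satisfy the conditions:
1+1+2+2+3+3+9
1+1+2+2+3+4+8
1+1+2+2+3+5+7
1+1+2+2+4+4+7
1+1+2+3+3+4+7
1+1+2+2+3+6+6
1+1+2+2+4+5+6
1+1+2+3+3+5+6
1+1+2+3+4+4+6
1+2+2+3+3+4+6
1+1+2+3+4+5+5
1+2+2+3+3+5+5
1+1+3+3+4+4+5
1+2+2+3+4+4+5
Counting gives 14.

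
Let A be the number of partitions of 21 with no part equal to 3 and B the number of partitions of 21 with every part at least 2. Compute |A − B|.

Partitions of 21 with no part equal to 3: 407.
Partitions of 21 with every part at least 2: 165.
|407 − 165| = 242.

242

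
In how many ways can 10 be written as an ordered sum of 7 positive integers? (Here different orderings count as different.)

84

Equivalently, choose which 6 of the 9 gaps become plus signs: C(9,6) = 84.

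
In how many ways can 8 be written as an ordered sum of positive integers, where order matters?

128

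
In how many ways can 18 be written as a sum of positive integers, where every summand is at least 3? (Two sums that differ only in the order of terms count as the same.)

A partial list (first 12 by largest part):
18
3, 15
4, 14
5, 13
6, 12
3, 3, 12
7, 11
3, 4, 11
8, 10
3, 5, 10
4, 4, 10
9, 9
…and 21 more, for 33 total.

33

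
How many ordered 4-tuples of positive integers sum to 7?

Equivalently, choose which 3 of the 6 gaps become plus signs: C(6,3) = 20.

20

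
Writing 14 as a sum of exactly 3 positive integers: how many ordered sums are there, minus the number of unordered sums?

62

Ordered (compositions into 3 parts): C(13,2) = 78.
Partitions of 14 into exactly 3 parts: 16.
Difference: 78 − 16 = 62.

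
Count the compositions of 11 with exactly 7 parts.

Equivalently, choose which 6 of the 10 gaps become plus signs: C(10,6) = 210.

210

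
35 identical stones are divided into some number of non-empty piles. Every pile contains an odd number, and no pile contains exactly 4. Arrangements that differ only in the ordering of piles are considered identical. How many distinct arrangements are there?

585

There are 585 such partitions.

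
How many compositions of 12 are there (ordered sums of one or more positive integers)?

2048

The number of compositions of n is 2^(n−1); here 2^11 = 2048.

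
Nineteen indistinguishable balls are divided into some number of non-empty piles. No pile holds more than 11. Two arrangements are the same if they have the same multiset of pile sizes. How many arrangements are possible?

445

Systematic enumeration (by largest part, then next-largest, …) yields 445.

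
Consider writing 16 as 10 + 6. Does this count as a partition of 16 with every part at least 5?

The parts sum to 16, and the condition 'every summand is at least 5' holds.

Yes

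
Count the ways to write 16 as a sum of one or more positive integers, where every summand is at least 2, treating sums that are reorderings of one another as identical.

55

A partial list (first 12 by largest part):
16
14,2
13,3
12,4
12,2,2
11,5
11,3,2
10,6
10,4,2
10,3,3
10,2,2,2
9,7
…and 43 more, for 55 total.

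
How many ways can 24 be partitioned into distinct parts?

122

Systematic enumeration (by largest part, then next-largest, …) yields 122.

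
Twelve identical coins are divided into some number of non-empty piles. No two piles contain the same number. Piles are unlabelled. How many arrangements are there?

Listing the qualifying partitions of 12:
12
11,1
10,2
9,3
9,2,1
8,4
8,3,1
7,5
7,4,1
7,3,2
6,5,1
6,4,2
6,3,2,1
5,4,3
5,4,2,1
That's 15 in total.

15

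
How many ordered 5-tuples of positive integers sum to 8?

Equivalently, choose which 4 of the 7 gaps become plus signs: C(7,4) = 35.

35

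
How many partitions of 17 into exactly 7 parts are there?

A partial list (first 12 by largest part):
11,1,1,1,1,1,1
10,2,1,1,1,1,1
9,3,1,1,1,1,1
9,2,2,1,1,1,1
8,4,1,1,1,1,1
8,3,2,1,1,1,1
8,2,2,2,1,1,1
7,5,1,1,1,1,1
7,4,2,1,1,1,1
7,3,3,1,1,1,1
7,3,2,2,1,1,1
7,2,2,2,2,1,1
…and 26 more, for 38 total.

38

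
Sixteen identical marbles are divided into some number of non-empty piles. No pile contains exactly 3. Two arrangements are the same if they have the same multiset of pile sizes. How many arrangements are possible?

Enumerating by decreasing first part gives 130 partitions in all.

130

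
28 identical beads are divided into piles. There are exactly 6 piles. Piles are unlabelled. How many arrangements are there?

391

Counting exhaustively, 391 partitions satisfy the conditions.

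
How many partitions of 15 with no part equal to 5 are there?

134

A full systematic count gives 134.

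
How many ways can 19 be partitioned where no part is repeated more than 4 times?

325

Systematic enumeration (by largest part, then next-largest, …) yields 325.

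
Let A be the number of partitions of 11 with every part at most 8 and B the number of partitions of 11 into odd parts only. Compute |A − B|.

Partitions of 11 with every part at most 8: 52.
Partitions of 11 into odd parts only: 12.
|52 − 12| = 40.

40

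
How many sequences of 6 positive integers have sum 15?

A composition of 15 into 6 positive parts is chosen by placing 5 dividers among the 14 gaps between 15 units: C(14,5) = 2002.

2002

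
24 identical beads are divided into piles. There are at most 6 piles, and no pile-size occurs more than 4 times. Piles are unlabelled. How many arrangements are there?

Enumerating by decreasing first part gives 528 partitions in all.

528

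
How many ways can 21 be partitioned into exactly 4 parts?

72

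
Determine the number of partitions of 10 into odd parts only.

10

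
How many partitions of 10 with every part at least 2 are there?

12

They are:
10
8,2
7,3
6,4
6,2,2
5,5
5,3,2
4,4,2
4,3,3
4,2,2,2
3,3,2,2
2,2,2,2,2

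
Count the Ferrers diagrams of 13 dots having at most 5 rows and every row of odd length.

They are:
13
11+1+1
9+3+1
9+1+1+1+1
7+5+1
7+3+3
7+3+1+1+1
5+5+3
5+5+1+1+1
5+3+3+1+1
3+3+3+3+1

11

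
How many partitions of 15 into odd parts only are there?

There are too many to list fully; the first 12 (by largest part) are:
15
13 + 1 + 1
11 + 3 + 1
11 + 1 + 1 + 1 + 1
9 + 5 + 1
9 + 3 + 3
9 + 3 + 1 + 1 + 1
9 + 1 + 1 + 1 + 1 + 1 + 1
7 + 7 + 1
7 + 5 + 3
7 + 5 + 1 + 1 + 1
7 + 3 + 3 + 1 + 1
…and 15 more, for 27 total.

27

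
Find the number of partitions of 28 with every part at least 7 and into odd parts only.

The partitions of 28 that satisfy the conditions:
21, 7
19, 9
17, 11
15, 13
7, 7, 7, 7

5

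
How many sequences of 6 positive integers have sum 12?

Place 5 bars in the 11 internal gaps of a row of 12 dots: C(11,5) = 462.

462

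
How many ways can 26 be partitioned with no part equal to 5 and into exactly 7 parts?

190

There are 190 such partitions.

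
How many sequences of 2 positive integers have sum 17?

Place 1 bars in the 16 internal gaps of a row of 17 dots: C(16,1) = 16.

16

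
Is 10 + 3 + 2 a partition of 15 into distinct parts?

Yes

The parts sum to 15, and the condition 'all summands are distinct' holds.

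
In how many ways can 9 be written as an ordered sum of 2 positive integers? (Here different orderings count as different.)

8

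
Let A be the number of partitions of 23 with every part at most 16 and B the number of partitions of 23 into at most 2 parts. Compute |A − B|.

1213

Partitions of 23 with every part at most 16: 1225.
Partitions of 23 into at most 2 parts: 12.
|1225 − 12| = 1213.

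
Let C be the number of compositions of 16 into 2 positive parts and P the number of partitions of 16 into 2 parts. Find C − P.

Compositions: C(15,1) = 15.
Partitions of 16 into exactly 2 parts: 8.
Difference: 15 − 8 = 7.

7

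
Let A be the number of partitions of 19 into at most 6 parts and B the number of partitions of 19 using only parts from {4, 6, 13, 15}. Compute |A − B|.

233

Partitions of 19 into at most 6 parts: 235.
Partitions of 19 using only parts from {4, 6, 13, 15}: 2.
|235 − 2| = 233.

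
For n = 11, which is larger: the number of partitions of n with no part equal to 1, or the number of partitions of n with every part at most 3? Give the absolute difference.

2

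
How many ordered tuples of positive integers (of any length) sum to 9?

256

Each of the 8 gaps between 9 units is either a break or not: 2^8 = 256.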